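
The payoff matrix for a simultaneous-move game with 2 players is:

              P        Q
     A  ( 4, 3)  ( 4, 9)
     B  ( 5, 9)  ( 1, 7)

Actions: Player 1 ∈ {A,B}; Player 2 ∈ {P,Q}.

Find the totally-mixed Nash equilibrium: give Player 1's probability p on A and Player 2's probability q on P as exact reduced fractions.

P1 mixes 1/4 on A; P2 mixes 3/4 on P

P1 indiff ⇒ q·4+(1-q)·4 = q·5+(1-q)·1 ⇒ q(-1) = (1-q)(-3) ⇒ q = 3/4
P2 indiff ⇒ p·3+(1-p)·9 = p·9+(1-p)·7 ⇒ p(-6) = (1-p)(-2) ⇒ p = 1/4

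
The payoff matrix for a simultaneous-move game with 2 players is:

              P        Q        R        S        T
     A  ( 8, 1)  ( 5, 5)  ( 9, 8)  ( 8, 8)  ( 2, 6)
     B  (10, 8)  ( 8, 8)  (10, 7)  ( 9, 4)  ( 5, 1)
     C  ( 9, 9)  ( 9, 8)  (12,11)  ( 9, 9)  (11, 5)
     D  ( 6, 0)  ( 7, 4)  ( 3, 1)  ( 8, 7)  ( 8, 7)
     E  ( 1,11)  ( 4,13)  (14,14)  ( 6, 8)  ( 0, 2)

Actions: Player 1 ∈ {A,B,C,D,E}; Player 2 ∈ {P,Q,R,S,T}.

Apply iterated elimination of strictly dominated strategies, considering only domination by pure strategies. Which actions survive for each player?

P1 drop A (B beats it: P:10>8 Q:8>5 R:10>9 S:9>8 T:5>2)
P1 drop D (C beats it: P:9>6 Q:9>7 R:12>3 S:9>8 T:11>8)
P2 drop S (R beats it: B:7>4 C:11>9 E:14>8)
P2 drop T (P beats it: B:8>1 C:9>5 E:11>2)
P1→{B,C,E} P2→{P,Q,R}

Survivors P1:{B,C,E} P2:{P,Q,R}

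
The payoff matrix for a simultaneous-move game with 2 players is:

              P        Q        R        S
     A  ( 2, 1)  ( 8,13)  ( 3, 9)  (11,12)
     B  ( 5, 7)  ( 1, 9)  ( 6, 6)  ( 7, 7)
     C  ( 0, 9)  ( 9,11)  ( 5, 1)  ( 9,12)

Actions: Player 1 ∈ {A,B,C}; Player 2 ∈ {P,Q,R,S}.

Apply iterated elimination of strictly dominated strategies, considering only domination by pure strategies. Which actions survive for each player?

P2 drop P (Q beats it: A:13>1 B:9>7 C:11>9)
P2 drop R (Q beats it: A:13>9 B:9>6 C:11>1)
P1 drop B (A beats it: Q:8>1 S:11>7)
P1→{A,C} P2→{Q,S}

IESDS → P1:{A,C} P2:{Q,S}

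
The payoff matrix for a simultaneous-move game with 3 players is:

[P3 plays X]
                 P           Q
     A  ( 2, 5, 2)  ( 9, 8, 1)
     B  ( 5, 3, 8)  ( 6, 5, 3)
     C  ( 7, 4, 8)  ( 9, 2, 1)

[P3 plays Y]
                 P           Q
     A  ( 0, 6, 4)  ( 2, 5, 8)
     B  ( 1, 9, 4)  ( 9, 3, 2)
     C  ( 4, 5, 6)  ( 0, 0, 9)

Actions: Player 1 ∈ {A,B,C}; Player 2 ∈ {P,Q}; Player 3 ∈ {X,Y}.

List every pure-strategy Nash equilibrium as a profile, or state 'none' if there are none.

Nash profiles: (C,P,X)

(A,P,X): not NE [P1→C gives 7>2; P2→Q gives 8>5; P3→Y gives 4>2]
(A,P,Y): not NE [P1→C gives 4>0]
(A,Q,X): not NE [P3→Y gives 8>1]
(A,Q,Y): not NE [P1→B gives 9>2; P2→P gives 6>5]
(B,P,X): not NE [P1→C gives 7>5; P2→Q gives 5>3]
(B,P,Y): not NE [P1→C gives 4>1; P3→X gives 8>4]
(B,Q,X): not NE [P1→C gives 9>6]
(B,Q,Y): not NE [P2→P gives 9>3; P3→X gives 3>2]
(C,P,X): NE
(C,P,Y): not NE [P3→X gives 8>6]
(C,Q,X): not NE [P2→P gives 4>2; P3→Y gives 9>1]
(C,Q,Y): not NE [P1→B gives 9>0; P2→P gives 5>0]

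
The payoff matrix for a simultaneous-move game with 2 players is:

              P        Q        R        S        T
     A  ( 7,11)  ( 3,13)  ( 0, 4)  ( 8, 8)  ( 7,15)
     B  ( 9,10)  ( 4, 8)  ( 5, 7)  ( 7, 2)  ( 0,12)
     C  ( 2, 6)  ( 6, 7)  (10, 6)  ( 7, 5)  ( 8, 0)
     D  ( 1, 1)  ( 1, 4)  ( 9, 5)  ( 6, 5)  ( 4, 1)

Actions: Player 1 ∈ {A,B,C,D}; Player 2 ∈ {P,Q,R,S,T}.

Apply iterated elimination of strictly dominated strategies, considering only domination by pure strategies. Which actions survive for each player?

P1 drop D (C beats it: P:2>1 Q:6>1 R:10>9 S:7>6 T:8>4)
P2 drop R (Q beats it: A:13>4 B:8>7 C:7>6)
P2 drop S (P beats it: A:11>8 B:10>2 C:6>5)
P1→{A,B,C} P2→{P,Q,T}

Survivors P1:{A,B,C} P2:{P,Q,T}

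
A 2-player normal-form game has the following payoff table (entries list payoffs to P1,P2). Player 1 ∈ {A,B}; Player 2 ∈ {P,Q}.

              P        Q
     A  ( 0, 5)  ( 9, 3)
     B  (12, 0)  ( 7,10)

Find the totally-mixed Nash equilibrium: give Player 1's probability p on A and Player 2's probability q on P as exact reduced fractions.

p=5/6, q=1/7

P1 indiff ⇒ q·0+(1-q)·9 = q·12+(1-q)·7 ⇒ q(-12) = (1-q)(-2) ⇒ q = 1/7
P2 indiff ⇒ p·5+(1-p)·0 = p·3+(1-p)·10 ⇒ p(2) = (1-p)(10) ⇒ p = 5/6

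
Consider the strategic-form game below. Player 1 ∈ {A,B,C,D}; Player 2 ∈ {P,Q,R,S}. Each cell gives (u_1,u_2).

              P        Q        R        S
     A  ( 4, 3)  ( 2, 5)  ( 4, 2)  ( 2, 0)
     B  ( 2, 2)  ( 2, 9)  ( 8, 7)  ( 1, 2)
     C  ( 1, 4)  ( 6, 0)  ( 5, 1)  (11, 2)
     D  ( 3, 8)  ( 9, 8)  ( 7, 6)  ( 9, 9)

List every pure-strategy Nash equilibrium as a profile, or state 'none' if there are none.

(A,P): not NE [P2→Q gives 5>3]
(A,Q): not NE [P1→D gives 9>2]
(A,R): not NE [P1→B gives 8>4; P2→Q gives 5>2]
(A,S): not NE [P1→C gives 11>2; P2→Q gives 5>0]
(B,P): not NE [P1→A gives 4>2; P2→Q gives 9>2]
(B,Q): not NE [P1→D gives 9>2]
(B,R): not NE [P2→Q gives 9>7]
(B,S): not NE [P1→C gives 11>1; P2→Q gives 9>2]
(C,P): not NE [P1→A gives 4>1]
(C,Q): not NE [P1→D gives 9>6; P2→P gives 4>0]
(C,R): not NE [P1→B gives 8>5; P2→P gives 4>1]
(C,S): not NE [P2→P gives 4>2]
(D,P): not NE [P1→A gives 4>3; P2→S gives 9>8]
(D,Q): not NE [P2→S gives 9>8]
(D,R): not NE [P1→B gives 8>7; P2→S gives 9>6]
(D,S): not NE [P1→C gives 11>9]

PSNE: ∅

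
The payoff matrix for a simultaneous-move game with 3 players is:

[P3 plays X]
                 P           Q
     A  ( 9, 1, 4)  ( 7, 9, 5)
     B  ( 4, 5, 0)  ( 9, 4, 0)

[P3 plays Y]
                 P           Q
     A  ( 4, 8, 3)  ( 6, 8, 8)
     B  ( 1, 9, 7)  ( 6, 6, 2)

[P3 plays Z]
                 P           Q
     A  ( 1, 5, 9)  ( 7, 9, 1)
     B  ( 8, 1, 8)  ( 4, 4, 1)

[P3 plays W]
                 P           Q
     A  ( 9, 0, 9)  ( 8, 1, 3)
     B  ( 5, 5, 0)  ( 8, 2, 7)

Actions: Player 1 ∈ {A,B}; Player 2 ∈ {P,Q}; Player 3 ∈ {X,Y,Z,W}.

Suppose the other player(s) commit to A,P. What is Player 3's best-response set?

argmax u_3 = {Z,W}

u_3(X vs A,P) = 4
u_3(Y vs A,P) = 3
u_3(Z vs A,P) = 9
u_3(W vs A,P) = 9
max payoff 9 at {Z,W}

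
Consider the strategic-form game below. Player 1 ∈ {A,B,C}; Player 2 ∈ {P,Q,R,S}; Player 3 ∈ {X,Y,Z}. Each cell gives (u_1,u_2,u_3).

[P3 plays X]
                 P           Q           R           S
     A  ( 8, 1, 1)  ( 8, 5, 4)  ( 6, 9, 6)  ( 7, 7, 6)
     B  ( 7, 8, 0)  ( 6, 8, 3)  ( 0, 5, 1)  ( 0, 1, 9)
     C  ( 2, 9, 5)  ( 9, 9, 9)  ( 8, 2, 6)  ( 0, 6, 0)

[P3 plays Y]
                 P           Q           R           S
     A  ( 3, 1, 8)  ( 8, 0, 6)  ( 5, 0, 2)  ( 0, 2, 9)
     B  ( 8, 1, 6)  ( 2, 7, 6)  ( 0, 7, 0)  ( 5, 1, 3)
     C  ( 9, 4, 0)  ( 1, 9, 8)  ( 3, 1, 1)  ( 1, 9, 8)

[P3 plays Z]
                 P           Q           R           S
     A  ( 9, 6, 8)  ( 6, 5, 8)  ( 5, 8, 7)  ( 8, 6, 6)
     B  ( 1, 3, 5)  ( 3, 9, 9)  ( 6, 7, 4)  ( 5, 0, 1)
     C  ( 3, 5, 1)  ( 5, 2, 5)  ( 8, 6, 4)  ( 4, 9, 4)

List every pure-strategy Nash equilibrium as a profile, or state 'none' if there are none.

NE set: (C,Q,X)

(A,P,X): not NE [P2→R gives 9>1; P3→Z gives 8>1]
(A,P,Y): not NE [P1→C gives 9>3; P2→S gives 2>1]
(A,P,Z): not NE [P2→R gives 8>6]
(A,Q,X): not NE [P1→C gives 9>8; P2→R gives 9>5; P3→Z gives 8>4]
(A,Q,Y): not NE [P2→S gives 2>0; P3→Z gives 8>6]
(A,Q,Z): not NE [P2→R gives 8>5]
(A,R,X): not NE [P1→C gives 8>6; P3→Z gives 7>6]
(A,R,Y): not NE [P2→S gives 2>0; P3→Z gives 7>2]
(A,R,Z): not NE [P1→C gives 8>5]
(A,S,X): not NE [P2→R gives 9>7; P3→Y gives 9>6]
(A,S,Y): not NE [P1→B gives 5>0]
(A,S,Z): not NE [P2→R gives 8>6; P3→Y gives 9>6]
(B,P,X): not NE [P1→A gives 8>7; P3→Y gives 6>0]
(B,P,Y): not NE [P1→C gives 9>8; P2→R gives 7>1]
(B,P,Z): not NE [P1→A gives 9>1; P2→Q gives 9>3; P3→Y gives 6>5]
(B,Q,X): not NE [P1→C gives 9>6; P3→Z gives 9>3]
(B,Q,Y): not NE [P1→A gives 8>2; P3→Z gives 9>6]
(B,Q,Z): not NE [P1→A gives 6>3]
(B,R,X): not NE [P1→C gives 8>0; P2→Q gives 8>5; P3→Z gives 4>1]
(B,R,Y): not NE [P1→A gives 5>0; P3→Z gives 4>0]
(B,R,Z): not NE [P1→C gives 8>6; P2→Q gives 9>7]
(B,S,X): not NE [P1→A gives 7>0; P2→Q gives 8>1]
(B,S,Y): not NE [P2→R gives 7>1; P3→X gives 9>3]
(B,S,Z): not NE [P1→A gives 8>5; P2→Q gives 9>0; P3→X gives 9>1]
(C,P,X): not NE [P1→A gives 8>2]
(C,P,Y): not NE [P2→S gives 9>4; P3→X gives 5>0]
(C,P,Z): not NE [P1→A gives 9>3; P2→S gives 9>5; P3→X gives 5>1]
(C,Q,X): NE
(C,Q,Y): not NE [P1→A gives 8>1; P3→X gives 9>8]
(C,Q,Z): not NE [P1→A gives 6>5; P2→S gives 9>2; P3→X gives 9>5]
(C,R,X): not NE [P2→Q gives 9>2]
(C,R,Y): not NE [P1→A gives 5>3; P2→S gives 9>1; P3→X gives 6>1]
(C,R,Z): not NE [P2→S gives 9>6; P3→X gives 6>4]
(C,S,X): not NE [P1→A gives 7>0; P2→Q gives 9>6; P3→Y gives 8>0]
(C,S,Y): not NE [P1→B gives 5>1]
(C,S,Z): not NE [P1→A gives 8>4; P3→Y gives 8>4]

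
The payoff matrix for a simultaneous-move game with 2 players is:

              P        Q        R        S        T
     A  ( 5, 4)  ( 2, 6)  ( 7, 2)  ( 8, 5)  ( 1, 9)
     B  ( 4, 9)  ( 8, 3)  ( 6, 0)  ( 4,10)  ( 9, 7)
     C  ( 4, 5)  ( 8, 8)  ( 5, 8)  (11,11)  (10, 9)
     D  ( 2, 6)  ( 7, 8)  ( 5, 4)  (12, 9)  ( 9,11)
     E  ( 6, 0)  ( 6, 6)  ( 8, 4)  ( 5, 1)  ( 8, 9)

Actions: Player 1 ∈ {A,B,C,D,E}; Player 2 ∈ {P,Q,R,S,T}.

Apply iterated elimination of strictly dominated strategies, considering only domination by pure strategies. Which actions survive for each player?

P2 drop P (S beats it: A:5>4 B:10>9 C:11>5 D:9>6 E:1>0)
P2 drop Q (T beats it: A:9>6 B:7>3 C:9>8 D:11>8 E:9>6)
P2 drop R (T beats it: A:9>2 B:7>0 C:9>8 D:11>4 E:9>4)
P1 drop A (C beats it: S:11>8 T:10>1)
P1 drop B (C beats it: S:11>4 T:10>9)
P1 drop E (C beats it: S:11>5 T:10>8)
P1→{C,D} P2→{S,T}

IESDS → P1:{C,D} P2:{S,T}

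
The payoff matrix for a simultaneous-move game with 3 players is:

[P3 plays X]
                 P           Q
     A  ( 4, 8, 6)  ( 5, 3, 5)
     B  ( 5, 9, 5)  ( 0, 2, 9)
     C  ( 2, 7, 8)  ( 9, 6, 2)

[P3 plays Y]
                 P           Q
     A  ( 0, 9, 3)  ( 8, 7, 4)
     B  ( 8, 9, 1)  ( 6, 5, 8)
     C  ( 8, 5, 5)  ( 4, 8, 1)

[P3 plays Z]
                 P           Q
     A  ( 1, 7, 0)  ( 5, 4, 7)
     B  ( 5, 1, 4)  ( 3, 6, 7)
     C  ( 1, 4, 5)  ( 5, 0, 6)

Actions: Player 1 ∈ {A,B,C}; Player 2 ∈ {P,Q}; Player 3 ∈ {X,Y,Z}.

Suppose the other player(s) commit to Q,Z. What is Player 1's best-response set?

u_1(A vs Q,Z) = 5
u_1(B vs Q,Z) = 3
u_1(C vs Q,Z) = 5
max payoff 5 at {A,C}

argmax u_1 = {A,C}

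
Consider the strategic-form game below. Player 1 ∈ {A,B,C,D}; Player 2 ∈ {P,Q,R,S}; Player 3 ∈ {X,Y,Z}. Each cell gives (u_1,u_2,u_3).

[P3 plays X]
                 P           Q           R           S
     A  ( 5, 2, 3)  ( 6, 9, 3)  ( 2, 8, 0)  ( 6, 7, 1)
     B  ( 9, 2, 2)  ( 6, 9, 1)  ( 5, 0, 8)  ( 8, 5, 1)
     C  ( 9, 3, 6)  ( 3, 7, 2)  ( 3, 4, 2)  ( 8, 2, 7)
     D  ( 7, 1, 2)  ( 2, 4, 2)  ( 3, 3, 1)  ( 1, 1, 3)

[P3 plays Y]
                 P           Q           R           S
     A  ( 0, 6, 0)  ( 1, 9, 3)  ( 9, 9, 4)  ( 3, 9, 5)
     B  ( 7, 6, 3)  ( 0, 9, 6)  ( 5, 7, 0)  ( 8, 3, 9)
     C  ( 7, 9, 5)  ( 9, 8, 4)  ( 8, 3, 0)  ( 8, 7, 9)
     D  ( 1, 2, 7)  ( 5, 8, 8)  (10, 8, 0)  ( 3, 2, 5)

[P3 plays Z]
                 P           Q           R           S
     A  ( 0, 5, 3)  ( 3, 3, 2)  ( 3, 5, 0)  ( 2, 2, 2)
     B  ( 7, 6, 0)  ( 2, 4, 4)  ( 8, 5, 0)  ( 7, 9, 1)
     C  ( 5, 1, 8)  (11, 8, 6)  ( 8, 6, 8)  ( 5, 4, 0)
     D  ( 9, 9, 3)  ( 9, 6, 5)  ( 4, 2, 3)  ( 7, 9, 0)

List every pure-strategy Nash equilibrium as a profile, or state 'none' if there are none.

(A,P,X): not NE [P1→C gives 9>5; P2→Q gives 9>2]
(A,P,Y): not NE [P1→C gives 7>0; P2→S gives 9>6; P3→Z gives 3>0]
(A,P,Z): not NE [P1→D gives 9>0]
(A,Q,X): NE
(A,Q,Y): not NE [P1→C gives 9>1]
(A,Q,Z): not NE [P1→C gives 11>3; P2→R gives 5>3; P3→Y gives 3>2]
(A,R,X): not NE [P1→B gives 5>2; P2→Q gives 9>8; P3→Y gives 4>0]
(A,R,Y): not NE [P1→D gives 10>9]
(A,R,Z): not NE [P1→C gives 8>3; P3→Y gives 4>0]
(A,S,X): not NE [P1→C gives 8>6; P2→Q gives 9>7; P3→Y gives 5>1]
(A,S,Y): not NE [P1→C gives 8>3]
(A,S,Z): not NE [P1→D gives 7>2; P2→R gives 5>2; P3→Y gives 5>2]
(B,P,X): not NE [P2→Q gives 9>2; P3→Y gives 3>2]
(B,P,Y): not NE [P2→Q gives 9>6]
(B,P,Z): not NE [P1→D gives 9>7; P2→S gives 9>6; P3→Y gives 3>0]
(B,Q,X): not NE [P3→Y gives 6>1]
(B,Q,Y): not NE [P1→C gives 9>0]
(B,Q,Z): not NE [P1→C gives 11>2; P2→S gives 9>4; P3→Y gives 6>4]
(B,R,X): not NE [P2→Q gives 9>0]
(B,R,Y): not NE [P1→D gives 10>5; P2→Q gives 9>7; P3→X gives 8>0]
(B,R,Z): not NE [P2→S gives 9>5; P3→X gives 8>0]
(B,S,X): not NE [P2→Q gives 9>5; P3→Y gives 9>1]
(B,S,Y): not NE [P2→Q gives 9>3]
(B,S,Z): not NE [P3→Y gives 9>1]
(C,P,X): not NE [P2→Q gives 7>3; P3→Z gives 8>6]
(C,P,Y): not NE [P3→Z gives 8>5]
(C,P,Z): not NE [P1→D gives 9>5; P2→Q gives 8>1]
(C,Q,X): not NE [P1→B gives 6>3; P3→Z gives 6>2]
(C,Q,Y): not NE [P2→P gives 9>8; P3→Z gives 6>4]
(C,Q,Z): NE
(C,R,X): not NE [P1→B gives 5>3; P2→Q gives 7>4; P3→Z gives 8>2]
(C,R,Y): not NE [P1→D gives 10>8; P2→P gives 9>3; P3→Z gives 8>0]
(C,R,Z): not NE [P2→Q gives 8>6]
(C,S,X): not NE [P2→Q gives 7>2; P3→Y gives 9>7]
(C,S,Y): not NE [P2→P gives 9>7]
(C,S,Z): not NE [P1→D gives 7>5; P2→Q gives 8>4; P3→Y gives 9>0]
(D,P,X): not NE [P1→C gives 9>7; P2→Q gives 4>1; P3→Y gives 7>2]
(D,P,Y): not NE [P1→C gives 7>1; P2→R gives 8>2]
(D,P,Z): not NE [P3→Y gives 7>3]
(D,Q,X): not NE [P1→B gives 6>2; P3→Y gives 8>2]
(D,Q,Y): not NE [P1→C gives 9>5]
(D,Q,Z): not NE [P1→C gives 11>9; P2→S gives 9>6; P3→Y gives 8>5]
(D,R,X): not NE [P1→B gives 5>3; P2→Q gives 4>3; P3→Z gives 3>1]
(D,R,Y): not NE [P3→Z gives 3>0]
(D,R,Z): not NE [P1→C gives 8>4; P2→S gives 9>2]
(D,S,X): not NE [P1→C gives 8>1; P2→Q gives 4>1; P3→Y gives 5>3]
(D,S,Y): not NE [P1→C gives 8>3; P2→R gives 8>2]
(D,S,Z): not NE [P3→Y gives 5>0]

PSNE = {(A,Q,X), (C,Q,Z)}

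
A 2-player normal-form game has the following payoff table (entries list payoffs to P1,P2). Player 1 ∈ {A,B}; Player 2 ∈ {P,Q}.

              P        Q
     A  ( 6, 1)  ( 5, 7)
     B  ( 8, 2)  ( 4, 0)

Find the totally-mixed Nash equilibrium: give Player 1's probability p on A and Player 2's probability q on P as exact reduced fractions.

p=1/4, q=1/3

P1 indiff ⇒ q·6+(1-q)·5 = q·8+(1-q)·4 ⇒ q(-2) = (1-q)(-1) ⇒ q = 1/3
P2 indiff ⇒ p·1+(1-p)·2 = p·7+(1-p)·0 ⇒ p(-6) = (1-p)(-2) ⇒ p = 1/4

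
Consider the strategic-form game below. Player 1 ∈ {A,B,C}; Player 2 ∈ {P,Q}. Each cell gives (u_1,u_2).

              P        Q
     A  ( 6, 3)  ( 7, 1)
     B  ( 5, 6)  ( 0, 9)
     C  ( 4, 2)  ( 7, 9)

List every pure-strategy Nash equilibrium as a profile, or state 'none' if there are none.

Nash profiles: (A,P), (C,Q)

(A,P): NE
(A,Q): not NE [P2→P gives 3>1]
(B,P): not NE [P1→A gives 6>5; P2→Q gives 9>6]
(B,Q): not NE [P1→C gives 7>0]
(C,P): not NE [P1→A gives 6>4; P2→Q gives 9>2]
(C,Q): NE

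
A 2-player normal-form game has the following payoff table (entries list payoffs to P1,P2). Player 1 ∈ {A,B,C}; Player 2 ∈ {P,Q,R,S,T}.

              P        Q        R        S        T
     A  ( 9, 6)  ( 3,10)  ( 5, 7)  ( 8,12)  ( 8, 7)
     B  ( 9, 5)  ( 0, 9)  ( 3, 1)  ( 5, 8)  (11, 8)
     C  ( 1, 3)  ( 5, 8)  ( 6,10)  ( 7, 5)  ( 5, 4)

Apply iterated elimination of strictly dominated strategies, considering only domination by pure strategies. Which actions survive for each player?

IESDS → P1:{A,C} P2:{Q,R,S}

P2 drop P (Q beats it: A:10>6 B:9>5 C:8>3)
P2 drop T (Q beats it: A:10>7 B:9>8 C:8>4)
P1 drop B (A beats it: Q:3>0 R:5>3 S:8>5)
P1→{A,C} P2→{Q,R,S}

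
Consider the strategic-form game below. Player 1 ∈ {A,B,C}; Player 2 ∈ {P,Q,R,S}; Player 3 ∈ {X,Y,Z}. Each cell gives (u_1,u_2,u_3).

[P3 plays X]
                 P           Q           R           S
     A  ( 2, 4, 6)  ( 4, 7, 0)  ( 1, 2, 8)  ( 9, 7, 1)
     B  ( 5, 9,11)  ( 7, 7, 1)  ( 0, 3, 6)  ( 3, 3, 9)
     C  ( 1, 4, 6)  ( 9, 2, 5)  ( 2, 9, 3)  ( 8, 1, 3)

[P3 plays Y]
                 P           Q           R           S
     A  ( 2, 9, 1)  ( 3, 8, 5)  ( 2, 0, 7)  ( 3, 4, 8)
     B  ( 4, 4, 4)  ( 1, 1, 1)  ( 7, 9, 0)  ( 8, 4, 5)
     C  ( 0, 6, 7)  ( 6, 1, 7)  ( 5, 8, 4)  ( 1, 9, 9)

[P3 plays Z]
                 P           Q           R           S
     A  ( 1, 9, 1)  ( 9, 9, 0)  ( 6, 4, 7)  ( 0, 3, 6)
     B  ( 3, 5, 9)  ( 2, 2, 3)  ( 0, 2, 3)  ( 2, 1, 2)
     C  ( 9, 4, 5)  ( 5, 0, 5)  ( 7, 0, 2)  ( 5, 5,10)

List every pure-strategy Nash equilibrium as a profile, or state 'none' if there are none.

(A,P,X): not NE [P1→B gives 5>2; P2→S gives 7>4]
(A,P,Y): not NE [P1→B gives 4>2; P3→X gives 6>1]
(A,P,Z): not NE [P1→C gives 9>1; P3→X gives 6>1]
(A,Q,X): not NE [P1→C gives 9>4; P3→Y gives 5>0]
(A,Q,Y): not NE [P1→C gives 6>3; P2→P gives 9>8]
(A,Q,Z): not NE [P3→Y gives 5>0]
(A,R,X): not NE [P1→C gives 2>1; P2→S gives 7>2]
(A,R,Y): not NE [P1→B gives 7>2; P2→P gives 9>0; P3→X gives 8>7]
(A,R,Z): not NE [P1→C gives 7>6; P2→Q gives 9>4; P3→X gives 8>7]
(A,S,X): not NE [P3→Y gives 8>1]
(A,S,Y): not NE [P1→B gives 8>3; P2→P gives 9>4]
(A,S,Z): not NE [P1→C gives 5>0; P2→Q gives 9>3; P3→Y gives 8>6]
(B,P,X): NE
(B,P,Y): not NE [P2→R gives 9>4; P3→X gives 11>4]
(B,P,Z): not NE [P1→C gives 9>3; P3→X gives 11>9]
(B,Q,X): not NE [P1→C gives 9>7; P2→P gives 9>7; P3→Z gives 3>1]
(B,Q,Y): not NE [P1→C gives 6>1; P2→R gives 9>1; P3→Z gives 3>1]
(B,Q,Z): not NE [P1→A gives 9>2; P2→P gives 5>2]
(B,R,X): not NE [P1→C gives 2>0; P2→P gives 9>3]
(B,R,Y): not NE [P3→X gives 6>0]
(B,R,Z): not NE [P1→C gives 7>0; P2→P gives 5>2; P3→X gives 6>3]
(B,S,X): not NE [P1→A gives 9>3; P2→P gives 9>3]
(B,S,Y): not NE [P2→R gives 9>4; P3→X gives 9>5]
(B,S,Z): not NE [P1→C gives 5>2; P2→P gives 5>1; P3→X gives 9>2]
(C,P,X): not NE [P1→B gives 5>1; P2→R gives 9>4; P3→Y gives 7>6]
(C,P,Y): not NE [P1→B gives 4>0; P2→S gives 9>6]
(C,P,Z): not NE [P2→S gives 5>4; P3→Y gives 7>5]
(C,Q,X): not NE [P2→R gives 9>2; P3→Y gives 7>5]
(C,Q,Y): not NE [P2→S gives 9>1]
(C,Q,Z): not NE [P1→A gives 9>5; P2→S gives 5>0; P3→Y gives 7>5]
(C,R,X): not NE [P3→Y gives 4>3]
(C,R,Y): not NE [P1→B gives 7>5; P2→S gives 9>8]
(C,R,Z): not NE [P2→S gives 5>0; P3→Y gives 4>2]
(C,S,X): not NE [P1→A gives 9>8; P2→R gives 9>1; P3→Z gives 10>3]
(C,S,Y): not NE [P1→B gives 8>1; P3→Z gives 10>9]
(C,S,Z): NE

PSNE = {(B,P,X), (C,S,Z)}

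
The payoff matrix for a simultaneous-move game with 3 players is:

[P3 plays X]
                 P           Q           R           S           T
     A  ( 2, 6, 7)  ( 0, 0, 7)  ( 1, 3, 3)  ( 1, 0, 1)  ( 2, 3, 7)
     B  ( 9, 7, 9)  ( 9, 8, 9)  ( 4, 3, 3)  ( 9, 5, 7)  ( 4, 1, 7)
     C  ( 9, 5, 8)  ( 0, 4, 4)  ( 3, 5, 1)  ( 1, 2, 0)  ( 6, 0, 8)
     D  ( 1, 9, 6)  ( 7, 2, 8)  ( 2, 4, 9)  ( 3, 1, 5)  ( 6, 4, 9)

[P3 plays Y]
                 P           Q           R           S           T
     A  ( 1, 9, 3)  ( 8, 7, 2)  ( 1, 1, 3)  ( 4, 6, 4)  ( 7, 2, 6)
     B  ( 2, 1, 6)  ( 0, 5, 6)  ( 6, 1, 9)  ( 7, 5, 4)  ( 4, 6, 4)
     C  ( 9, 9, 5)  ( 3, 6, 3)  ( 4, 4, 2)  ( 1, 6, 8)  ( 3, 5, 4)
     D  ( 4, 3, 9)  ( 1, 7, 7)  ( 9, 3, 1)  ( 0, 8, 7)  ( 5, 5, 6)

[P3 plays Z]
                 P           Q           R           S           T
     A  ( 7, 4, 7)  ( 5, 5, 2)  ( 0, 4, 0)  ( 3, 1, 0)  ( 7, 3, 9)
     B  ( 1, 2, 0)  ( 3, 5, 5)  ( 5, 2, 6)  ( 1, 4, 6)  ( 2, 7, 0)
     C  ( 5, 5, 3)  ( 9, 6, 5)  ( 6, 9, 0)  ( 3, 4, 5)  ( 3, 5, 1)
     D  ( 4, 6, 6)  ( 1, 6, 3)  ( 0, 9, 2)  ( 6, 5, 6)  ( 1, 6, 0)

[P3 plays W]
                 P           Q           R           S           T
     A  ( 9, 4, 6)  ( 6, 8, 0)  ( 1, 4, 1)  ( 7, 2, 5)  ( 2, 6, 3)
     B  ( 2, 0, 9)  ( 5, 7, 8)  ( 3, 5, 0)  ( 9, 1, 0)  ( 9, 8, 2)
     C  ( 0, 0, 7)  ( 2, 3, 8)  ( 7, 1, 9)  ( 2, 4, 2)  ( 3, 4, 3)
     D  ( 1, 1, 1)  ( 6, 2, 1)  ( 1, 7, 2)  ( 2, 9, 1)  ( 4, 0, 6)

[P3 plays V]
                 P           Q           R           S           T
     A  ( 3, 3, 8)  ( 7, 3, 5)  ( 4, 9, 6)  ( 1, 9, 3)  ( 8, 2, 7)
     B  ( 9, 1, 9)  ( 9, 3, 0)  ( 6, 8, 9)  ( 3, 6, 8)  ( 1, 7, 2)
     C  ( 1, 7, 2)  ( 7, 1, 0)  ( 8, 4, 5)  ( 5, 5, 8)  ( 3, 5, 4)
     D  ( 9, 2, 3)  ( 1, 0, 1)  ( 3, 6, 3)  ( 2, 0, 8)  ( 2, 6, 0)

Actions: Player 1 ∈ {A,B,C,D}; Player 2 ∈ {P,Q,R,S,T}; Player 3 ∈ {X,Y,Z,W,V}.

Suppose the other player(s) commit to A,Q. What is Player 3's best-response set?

u_3(X vs A,Q) = 7
u_3(Y vs A,Q) = 2
u_3(Z vs A,Q) = 2
u_3(W vs A,Q) = 0
u_3(V vs A,Q) = 5
max payoff 7 at {X}

BR_3 = {X}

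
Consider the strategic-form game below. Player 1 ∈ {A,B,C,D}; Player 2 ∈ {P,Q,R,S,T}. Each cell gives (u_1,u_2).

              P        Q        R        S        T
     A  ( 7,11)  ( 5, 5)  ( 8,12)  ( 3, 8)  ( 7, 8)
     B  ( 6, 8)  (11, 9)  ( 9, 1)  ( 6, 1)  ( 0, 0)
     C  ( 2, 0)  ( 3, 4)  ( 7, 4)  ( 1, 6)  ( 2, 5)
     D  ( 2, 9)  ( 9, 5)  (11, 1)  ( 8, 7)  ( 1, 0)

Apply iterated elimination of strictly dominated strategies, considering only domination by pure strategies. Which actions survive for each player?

P1 drop C (A beats it: P:7>2 Q:5>3 R:8>7 S:3>1 T:7>2)
P2 drop S (P beats it: A:11>8 B:8>1 D:9>7)
P2 drop T (P beats it: A:11>8 B:8>0 D:9>0)
P1→{A,B,D} P2→{P,Q,R}

Survivors P1:{A,B,D} P2:{P,Q,R}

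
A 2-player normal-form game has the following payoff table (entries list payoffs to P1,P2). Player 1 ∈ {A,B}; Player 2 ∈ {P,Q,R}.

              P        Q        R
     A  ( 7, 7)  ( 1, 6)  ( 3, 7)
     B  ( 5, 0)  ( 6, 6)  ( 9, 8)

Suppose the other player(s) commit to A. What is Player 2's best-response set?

argmax u_2 = {P,R}

u_2(P vs A) = 7
u_2(Q vs A) = 6
u_2(R vs A) = 7
max payoff 7 at {P,R}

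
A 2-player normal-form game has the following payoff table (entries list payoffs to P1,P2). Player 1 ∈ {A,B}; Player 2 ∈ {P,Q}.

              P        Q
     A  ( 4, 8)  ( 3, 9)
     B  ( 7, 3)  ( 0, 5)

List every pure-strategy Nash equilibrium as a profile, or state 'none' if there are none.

PSNE = {(A,Q)}

(A,P): not NE [P1→B gives 7>4; P2→Q gives 9>8]
(A,Q): NE
(B,P): not NE [P2→Q gives 5>3]
(B,Q): not NE [P1→A gives 3>0]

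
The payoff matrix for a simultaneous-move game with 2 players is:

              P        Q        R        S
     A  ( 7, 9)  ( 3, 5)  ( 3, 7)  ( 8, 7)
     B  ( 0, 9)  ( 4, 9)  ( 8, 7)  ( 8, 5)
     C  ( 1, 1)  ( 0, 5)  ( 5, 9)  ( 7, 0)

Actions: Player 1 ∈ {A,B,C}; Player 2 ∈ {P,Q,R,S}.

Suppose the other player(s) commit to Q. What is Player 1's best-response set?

P1 best: {B}

u_1(A vs Q) = 3
u_1(B vs Q) = 4
u_1(C vs Q) = 0
max payoff 4 at {B}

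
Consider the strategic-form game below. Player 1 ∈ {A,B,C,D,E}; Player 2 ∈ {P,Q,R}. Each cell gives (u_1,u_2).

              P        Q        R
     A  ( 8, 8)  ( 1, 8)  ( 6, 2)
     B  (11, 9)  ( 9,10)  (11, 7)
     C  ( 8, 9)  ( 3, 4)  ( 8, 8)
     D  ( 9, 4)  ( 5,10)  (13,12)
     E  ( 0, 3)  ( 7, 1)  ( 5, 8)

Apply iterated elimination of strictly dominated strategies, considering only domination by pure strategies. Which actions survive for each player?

Survivors P1:{B,D} P2:{Q,R}

P1 drop A (B beats it: P:11>8 Q:9>1 R:11>6)
P1 drop C (B beats it: P:11>8 Q:9>3 R:11>8)
P1 drop E (B beats it: P:11>0 Q:9>7 R:11>5)
P2 drop P (Q beats it: B:10>9 D:10>4)
P1→{B,D} P2→{Q,R}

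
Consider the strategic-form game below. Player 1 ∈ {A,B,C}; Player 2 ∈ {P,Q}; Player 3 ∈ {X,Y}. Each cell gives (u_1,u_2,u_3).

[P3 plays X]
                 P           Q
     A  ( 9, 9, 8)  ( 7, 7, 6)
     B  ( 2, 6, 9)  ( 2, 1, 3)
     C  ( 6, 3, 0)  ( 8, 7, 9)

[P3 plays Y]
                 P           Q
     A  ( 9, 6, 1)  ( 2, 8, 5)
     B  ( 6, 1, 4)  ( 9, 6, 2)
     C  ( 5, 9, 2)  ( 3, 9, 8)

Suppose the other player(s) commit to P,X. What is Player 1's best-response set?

u_1(A vs P,X) = 9
u_1(B vs P,X) = 2
u_1(C vs P,X) = 6
max payoff 9 at {A}

argmax u_1 = {A}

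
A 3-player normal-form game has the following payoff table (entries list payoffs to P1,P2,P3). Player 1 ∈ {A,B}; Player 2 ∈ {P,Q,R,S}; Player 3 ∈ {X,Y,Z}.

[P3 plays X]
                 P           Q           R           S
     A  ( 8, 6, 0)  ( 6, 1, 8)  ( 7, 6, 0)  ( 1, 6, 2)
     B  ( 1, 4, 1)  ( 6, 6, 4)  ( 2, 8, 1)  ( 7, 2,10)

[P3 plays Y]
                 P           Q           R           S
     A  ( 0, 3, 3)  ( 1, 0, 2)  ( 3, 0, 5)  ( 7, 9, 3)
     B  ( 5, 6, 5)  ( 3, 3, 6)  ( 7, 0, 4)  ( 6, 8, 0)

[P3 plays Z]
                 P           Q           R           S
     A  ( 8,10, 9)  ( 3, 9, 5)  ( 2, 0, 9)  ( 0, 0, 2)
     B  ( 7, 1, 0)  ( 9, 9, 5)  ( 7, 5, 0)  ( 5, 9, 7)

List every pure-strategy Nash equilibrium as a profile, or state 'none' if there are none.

Nash profiles: (A,P,Z), (A,S,Y)

(A,P,X): not NE [P3→Z gives 9>0]
(A,P,Y): not NE [P1→B gives 5>0; P2→S gives 9>3; P3→Z gives 9>3]
(A,P,Z): NE
(A,Q,X): not NE [P2→S gives 6>1]
(A,Q,Y): not NE [P1→B gives 3>1; P2→S gives 9>0; P3→X gives 8>2]
(A,Q,Z): not NE [P1→B gives 9>3; P2→P gives 10>9; P3→X gives 8>5]
(A,R,X): not NE [P3→Z gives 9>0]
(A,R,Y): not NE [P1→B gives 7>3; P2→S gives 9>0; P3→Z gives 9>5]
(A,R,Z): not NE [P1→B gives 7>2; P2→P gives 10>0]
(A,S,X): not NE [P1→B gives 7>1; P3→Y gives 3>2]
(A,S,Y): NE
(A,S,Z): not NE [P1→B gives 5>0; P2→P gives 10>0; P3→Y gives 3>2]
(B,P,X): not NE [P1→A gives 8>1; P2→R gives 8>4; P3→Y gives 5>1]
(B,P,Y): not NE [P2→S gives 8>6]
(B,P,Z): not NE [P1→A gives 8>7; P2→S gives 9>1; P3→Y gives 5>0]
(B,Q,X): not NE [P2→R gives 8>6; P3→Y gives 6>4]
(B,Q,Y): not NE [P2→S gives 8>3]
(B,Q,Z): not NE [P3→Y gives 6>5]
(B,R,X): not NE [P1→A gives 7>2; P3→Y gives 4>1]
(B,R,Y): not NE [P2→S gives 8>0]
(B,R,Z): not NE [P2→S gives 9>5; P3→Y gives 4>0]
(B,S,X): not NE [P2→R gives 8>2]
(B,S,Y): not NE [P1→A gives 7>6; P3→X gives 10>0]
(B,S,Z): not NE [P3→X gives 10>7]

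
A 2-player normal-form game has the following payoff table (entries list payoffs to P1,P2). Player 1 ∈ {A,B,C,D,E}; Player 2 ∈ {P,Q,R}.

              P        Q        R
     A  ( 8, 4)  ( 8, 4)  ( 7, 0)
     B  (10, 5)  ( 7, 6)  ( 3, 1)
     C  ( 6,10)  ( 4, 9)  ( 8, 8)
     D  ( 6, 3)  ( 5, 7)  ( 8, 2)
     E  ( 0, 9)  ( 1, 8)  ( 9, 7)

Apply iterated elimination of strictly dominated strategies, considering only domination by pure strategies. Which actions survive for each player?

P2 drop R (P beats it: A:4>0 B:5>1 C:10>8 D:3>2 E:9>7)
P1 drop C (A beats it: P:8>6 Q:8>4)
P1 drop D (A beats it: P:8>6 Q:8>5)
P1 drop E (A beats it: P:8>0 Q:8>1)
P1→{A,B} P2→{P,Q}

IESDS → P1:{A,B} P2:{P,Q}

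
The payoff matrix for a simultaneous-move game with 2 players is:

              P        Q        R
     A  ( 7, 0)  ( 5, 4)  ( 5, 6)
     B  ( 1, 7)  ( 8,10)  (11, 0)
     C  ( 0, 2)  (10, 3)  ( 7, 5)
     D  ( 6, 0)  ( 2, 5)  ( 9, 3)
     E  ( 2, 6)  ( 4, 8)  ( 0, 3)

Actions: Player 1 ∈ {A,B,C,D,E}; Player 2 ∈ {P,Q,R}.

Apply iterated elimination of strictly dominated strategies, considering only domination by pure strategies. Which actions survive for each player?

Survivors P1:{B,C} P2:{Q,R}

P1 drop E (A beats it: P:7>2 Q:5>4 R:5>0)
P2 drop P (Q beats it: A:4>0 B:10>7 C:3>2 D:5>0)
P1 drop A (B beats it: Q:8>5 R:11>5)
P1 drop D (B beats it: Q:8>2 R:11>9)
P1→{B,C} P2→{Q,R}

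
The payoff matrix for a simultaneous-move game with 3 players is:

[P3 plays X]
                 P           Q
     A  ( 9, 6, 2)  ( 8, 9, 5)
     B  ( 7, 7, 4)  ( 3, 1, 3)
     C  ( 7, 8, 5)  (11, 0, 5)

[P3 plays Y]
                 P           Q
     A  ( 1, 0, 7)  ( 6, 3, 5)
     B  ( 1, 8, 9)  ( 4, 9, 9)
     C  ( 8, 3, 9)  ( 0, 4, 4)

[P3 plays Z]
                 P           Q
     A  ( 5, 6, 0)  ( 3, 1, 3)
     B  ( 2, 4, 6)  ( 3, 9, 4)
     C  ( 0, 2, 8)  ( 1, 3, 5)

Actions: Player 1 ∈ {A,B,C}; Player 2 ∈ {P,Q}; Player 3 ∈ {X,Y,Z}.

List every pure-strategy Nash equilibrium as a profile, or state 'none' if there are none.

PSNE = {(A,Q,Y)}

(A,P,X): not NE [P2→Q gives 9>6; P3→Y gives 7>2]
(A,P,Y): not NE [P1→C gives 8>1; P2→Q gives 3>0]
(A,P,Z): not NE [P3→Y gives 7>0]
(A,Q,X): not NE [P1→C gives 11>8]
(A,Q,Y): NE
(A,Q,Z): not NE [P2→P gives 6>1; P3→Y gives 5>3]
(B,P,X): not NE [P1→A gives 9>7; P3→Y gives 9>4]
(B,P,Y): not NE [P1→C gives 8>1; P2→Q gives 9>8]
(B,P,Z): not NE [P1→A gives 5>2; P2→Q gives 9>4; P3→Y gives 9>6]
(B,Q,X): not NE [P1→C gives 11>3; P2→P gives 7>1; P3→Y gives 9>3]
(B,Q,Y): not NE [P1→A gives 6>4]
(B,Q,Z): not NE [P3→Y gives 9>4]
(C,P,X): not NE [P1→A gives 9>7; P3→Y gives 9>5]
(C,P,Y): not NE [P2→Q gives 4>3]
(C,P,Z): not NE [P1→A gives 5>0; P2→Q gives 3>2; P3→Y gives 9>8]
(C,Q,X): not NE [P2→P gives 8>0]
(C,Q,Y): not NE [P1→A gives 6>0; P3→Z gives 5>4]
(C,Q,Z): not NE [P1→B gives 3>1]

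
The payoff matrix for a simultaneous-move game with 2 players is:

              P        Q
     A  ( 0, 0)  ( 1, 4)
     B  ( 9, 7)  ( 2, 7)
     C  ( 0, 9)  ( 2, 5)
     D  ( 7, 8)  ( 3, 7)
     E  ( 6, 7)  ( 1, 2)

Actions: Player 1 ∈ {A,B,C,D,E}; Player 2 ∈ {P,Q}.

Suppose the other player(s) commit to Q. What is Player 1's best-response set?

u_1(A vs Q) = 1
u_1(B vs Q) = 2
u_1(C vs Q) = 2
u_1(D vs Q) = 3
u_1(E vs Q) = 1
max payoff 3 at {D}

BR_1 = {D}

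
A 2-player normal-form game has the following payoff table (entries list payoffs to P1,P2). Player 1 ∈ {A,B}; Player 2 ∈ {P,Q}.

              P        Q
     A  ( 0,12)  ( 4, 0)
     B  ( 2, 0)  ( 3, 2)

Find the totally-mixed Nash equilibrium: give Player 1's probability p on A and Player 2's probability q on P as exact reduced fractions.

p=1/7, q=1/3

P1 indiff ⇒ q·0+(1-q)·4 = q·2+(1-q)·3 ⇒ q(-2) = (1-q)(-1) ⇒ q = 1/3
P2 indiff ⇒ p·12+(1-p)·0 = p·0+(1-p)·2 ⇒ p(12) = (1-p)(2) ⇒ p = 1/7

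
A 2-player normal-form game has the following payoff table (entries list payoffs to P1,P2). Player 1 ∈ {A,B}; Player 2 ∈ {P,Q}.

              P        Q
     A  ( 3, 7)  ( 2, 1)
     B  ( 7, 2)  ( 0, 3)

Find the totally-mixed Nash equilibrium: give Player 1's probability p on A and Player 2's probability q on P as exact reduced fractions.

P1 indiff ⇒ q·3+(1-q)·2 = q·7+(1-q)·0 ⇒ q(-4) = (1-q)(-2) ⇒ q = 1/3
P2 indiff ⇒ p·7+(1-p)·2 = p·1+(1-p)·3 ⇒ p(6) = (1-p)(1) ⇒ p = 1/7

(p,q) = (1/7, 1/3)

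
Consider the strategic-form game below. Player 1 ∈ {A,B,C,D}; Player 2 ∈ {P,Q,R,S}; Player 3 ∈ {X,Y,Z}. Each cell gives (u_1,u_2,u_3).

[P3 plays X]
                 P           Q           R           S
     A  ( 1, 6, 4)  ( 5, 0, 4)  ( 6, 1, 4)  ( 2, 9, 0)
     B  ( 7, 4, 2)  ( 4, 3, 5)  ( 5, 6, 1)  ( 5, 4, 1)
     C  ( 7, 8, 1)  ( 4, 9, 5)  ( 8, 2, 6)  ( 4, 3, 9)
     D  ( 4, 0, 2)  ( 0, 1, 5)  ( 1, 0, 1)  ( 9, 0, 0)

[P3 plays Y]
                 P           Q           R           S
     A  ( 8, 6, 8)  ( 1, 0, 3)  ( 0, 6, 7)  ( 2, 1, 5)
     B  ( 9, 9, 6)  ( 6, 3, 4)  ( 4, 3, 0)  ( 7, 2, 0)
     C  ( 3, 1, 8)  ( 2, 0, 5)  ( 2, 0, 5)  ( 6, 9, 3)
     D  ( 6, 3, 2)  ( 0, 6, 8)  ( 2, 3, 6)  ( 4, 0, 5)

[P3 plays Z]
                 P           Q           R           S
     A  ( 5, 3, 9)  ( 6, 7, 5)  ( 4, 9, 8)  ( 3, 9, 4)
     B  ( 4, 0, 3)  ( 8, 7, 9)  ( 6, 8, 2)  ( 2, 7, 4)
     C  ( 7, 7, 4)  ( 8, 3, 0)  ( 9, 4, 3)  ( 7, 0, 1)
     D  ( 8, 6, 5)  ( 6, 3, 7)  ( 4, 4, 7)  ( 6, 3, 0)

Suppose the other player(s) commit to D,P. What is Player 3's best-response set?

P3 best: {Z}

u_3(X vs D,P) = 2
u_3(Y vs D,P) = 2
u_3(Z vs D,P) = 5
max payoff 5 at {Z}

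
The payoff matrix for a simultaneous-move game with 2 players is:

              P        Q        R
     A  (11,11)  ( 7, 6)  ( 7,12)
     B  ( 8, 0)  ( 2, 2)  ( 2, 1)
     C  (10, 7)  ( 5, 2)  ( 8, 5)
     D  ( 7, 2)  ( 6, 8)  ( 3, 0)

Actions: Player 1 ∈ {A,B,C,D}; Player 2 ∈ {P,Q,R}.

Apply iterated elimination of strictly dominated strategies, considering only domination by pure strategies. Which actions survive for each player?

P1 drop B (A beats it: P:11>8 Q:7>2 R:7>2)
P1 drop D (A beats it: P:11>7 Q:7>6 R:7>3)
P2 drop Q (P beats it: A:11>6 C:7>2)
P1→{A,C} P2→{P,R}

Survivors P1:{A,C} P2:{P,R}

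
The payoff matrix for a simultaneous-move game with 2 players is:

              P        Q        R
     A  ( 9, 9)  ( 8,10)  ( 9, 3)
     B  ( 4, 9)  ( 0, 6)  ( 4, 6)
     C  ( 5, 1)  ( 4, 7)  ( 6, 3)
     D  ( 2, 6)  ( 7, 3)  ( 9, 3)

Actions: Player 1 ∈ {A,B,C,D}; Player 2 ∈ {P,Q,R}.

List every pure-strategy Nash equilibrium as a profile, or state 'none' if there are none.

PSNE = {(A,Q)}

(A,P): not NE [P2→Q gives 10>9]
(A,Q): NE
(A,R): not NE [P2→Q gives 10>3]
(B,P): not NE [P1→A gives 9>4]
(B,Q): not NE [P1→A gives 8>0; P2→P gives 9>6]
(B,R): not NE [P1→D gives 9>4; P2→P gives 9>6]
(C,P): not NE [P1→A gives 9>5; P2→Q gives 7>1]
(C,Q): not NE [P1→A gives 8>4]
(C,R): not NE [P1→D gives 9>6; P2→Q gives 7>3]
(D,P): not NE [P1→A gives 9>2]
(D,Q): not NE [P1→A gives 8>7; P2→P gives 6>3]
(D,R): not NE [P2→P gives 6>3]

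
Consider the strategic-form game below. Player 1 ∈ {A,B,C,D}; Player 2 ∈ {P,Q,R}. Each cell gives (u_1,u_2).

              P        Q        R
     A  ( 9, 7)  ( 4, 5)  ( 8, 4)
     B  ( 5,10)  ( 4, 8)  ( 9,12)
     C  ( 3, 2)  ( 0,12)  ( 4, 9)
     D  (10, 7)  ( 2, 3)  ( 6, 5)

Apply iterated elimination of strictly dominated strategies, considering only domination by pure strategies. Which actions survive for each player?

Survivors P1:{A,B,D} P2:{P,R}

P1 drop C (A beats it: P:9>3 Q:4>0 R:8>4)
P2 drop Q (P beats it: A:7>5 B:10>8 D:7>3)
P1→{A,B,D} P2→{P,R}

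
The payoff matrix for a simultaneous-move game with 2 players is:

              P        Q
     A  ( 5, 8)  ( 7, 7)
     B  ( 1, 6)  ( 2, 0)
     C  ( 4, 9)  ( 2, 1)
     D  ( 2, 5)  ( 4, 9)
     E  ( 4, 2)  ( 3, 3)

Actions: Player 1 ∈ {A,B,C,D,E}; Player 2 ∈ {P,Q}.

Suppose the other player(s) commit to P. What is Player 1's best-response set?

u_1(A vs P) = 5
u_1(B vs P) = 1
u_1(C vs P) = 4
u_1(D vs P) = 2
u_1(E vs P) = 4
max payoff 5 at {A}

argmax u_1 = {A}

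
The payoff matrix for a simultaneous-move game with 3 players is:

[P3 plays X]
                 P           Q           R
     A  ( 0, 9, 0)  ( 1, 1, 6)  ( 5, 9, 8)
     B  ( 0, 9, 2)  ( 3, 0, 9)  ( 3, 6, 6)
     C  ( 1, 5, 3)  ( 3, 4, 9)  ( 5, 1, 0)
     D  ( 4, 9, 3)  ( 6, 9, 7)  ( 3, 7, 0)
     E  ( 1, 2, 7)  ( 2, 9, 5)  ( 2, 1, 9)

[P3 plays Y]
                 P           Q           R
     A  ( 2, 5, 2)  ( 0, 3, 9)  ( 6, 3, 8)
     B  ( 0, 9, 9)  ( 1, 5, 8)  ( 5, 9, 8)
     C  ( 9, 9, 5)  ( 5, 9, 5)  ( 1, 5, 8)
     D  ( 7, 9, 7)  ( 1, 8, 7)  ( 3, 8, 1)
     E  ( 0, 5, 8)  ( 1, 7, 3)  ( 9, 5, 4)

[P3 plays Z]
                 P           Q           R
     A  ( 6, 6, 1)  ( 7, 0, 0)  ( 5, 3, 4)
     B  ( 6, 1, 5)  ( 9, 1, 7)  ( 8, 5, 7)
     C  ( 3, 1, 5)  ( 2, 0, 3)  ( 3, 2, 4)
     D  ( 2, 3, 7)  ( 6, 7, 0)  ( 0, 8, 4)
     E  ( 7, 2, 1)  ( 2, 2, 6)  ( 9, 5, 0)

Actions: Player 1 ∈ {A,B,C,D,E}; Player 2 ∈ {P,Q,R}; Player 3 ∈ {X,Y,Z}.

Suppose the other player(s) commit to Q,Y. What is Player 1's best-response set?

u_1(A vs Q,Y) = 0
u_1(B vs Q,Y) = 1
u_1(C vs Q,Y) = 5
u_1(D vs Q,Y) = 1
u_1(E vs Q,Y) = 1
max payoff 5 at {C}

BR_1 = {C}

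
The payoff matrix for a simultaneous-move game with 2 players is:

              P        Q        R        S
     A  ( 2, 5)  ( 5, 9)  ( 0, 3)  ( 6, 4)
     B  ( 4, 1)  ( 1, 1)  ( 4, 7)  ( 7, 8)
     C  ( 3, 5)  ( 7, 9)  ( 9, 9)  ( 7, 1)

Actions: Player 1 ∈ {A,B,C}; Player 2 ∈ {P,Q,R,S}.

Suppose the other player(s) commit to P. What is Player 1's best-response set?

u_1(A vs P) = 2
u_1(B vs P) = 4
u_1(C vs P) = 3
max payoff 4 at {B}

BR_1 = {B}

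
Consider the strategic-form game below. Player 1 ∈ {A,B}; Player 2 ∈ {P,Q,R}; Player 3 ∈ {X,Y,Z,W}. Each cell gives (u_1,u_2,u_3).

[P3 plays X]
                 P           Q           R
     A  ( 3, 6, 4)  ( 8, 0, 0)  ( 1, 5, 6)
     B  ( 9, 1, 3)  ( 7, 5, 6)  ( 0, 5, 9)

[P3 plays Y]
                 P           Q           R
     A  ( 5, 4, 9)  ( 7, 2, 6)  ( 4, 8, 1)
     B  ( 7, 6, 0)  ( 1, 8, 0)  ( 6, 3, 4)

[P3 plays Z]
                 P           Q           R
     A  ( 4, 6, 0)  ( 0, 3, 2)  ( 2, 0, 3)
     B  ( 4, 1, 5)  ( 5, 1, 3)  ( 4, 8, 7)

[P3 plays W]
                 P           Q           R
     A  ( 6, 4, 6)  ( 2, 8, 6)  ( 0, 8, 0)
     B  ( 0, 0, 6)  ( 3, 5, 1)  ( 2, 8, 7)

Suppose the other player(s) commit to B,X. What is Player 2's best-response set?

BR_2 = {Q,R}

u_2(P vs B,X) = 1
u_2(Q vs B,X) = 5
u_2(R vs B,X) = 5
max payoff 5 at {Q,R}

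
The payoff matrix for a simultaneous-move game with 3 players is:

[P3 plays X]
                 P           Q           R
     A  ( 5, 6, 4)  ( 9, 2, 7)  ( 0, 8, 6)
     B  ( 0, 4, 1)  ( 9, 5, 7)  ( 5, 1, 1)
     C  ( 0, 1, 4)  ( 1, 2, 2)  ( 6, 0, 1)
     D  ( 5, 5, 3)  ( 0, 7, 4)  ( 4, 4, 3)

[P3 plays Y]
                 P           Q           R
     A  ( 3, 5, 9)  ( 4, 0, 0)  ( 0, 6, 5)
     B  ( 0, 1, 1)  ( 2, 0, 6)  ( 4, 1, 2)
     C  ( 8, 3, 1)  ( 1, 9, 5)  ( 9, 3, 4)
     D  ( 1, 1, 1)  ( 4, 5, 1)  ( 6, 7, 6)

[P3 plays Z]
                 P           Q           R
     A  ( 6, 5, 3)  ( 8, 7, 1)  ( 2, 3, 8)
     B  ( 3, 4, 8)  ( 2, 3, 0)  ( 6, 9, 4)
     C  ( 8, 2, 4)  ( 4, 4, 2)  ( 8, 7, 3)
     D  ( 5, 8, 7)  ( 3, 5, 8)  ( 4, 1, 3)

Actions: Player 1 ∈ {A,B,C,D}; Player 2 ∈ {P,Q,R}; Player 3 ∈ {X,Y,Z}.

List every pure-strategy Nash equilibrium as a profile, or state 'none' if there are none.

PSNE = {(B,Q,X)}

(A,P,X): not NE [P2→R gives 8>6; P3→Y gives 9>4]
(A,P,Y): not NE [P1→C gives 8>3; P2→R gives 6>5]
(A,P,Z): not NE [P1→C gives 8>6; P2→Q gives 7>5; P3→Y gives 9>3]
(A,Q,X): not NE [P2→R gives 8>2]
(A,Q,Y): not NE [P2→R gives 6>0; P3→X gives 7>0]
(A,Q,Z): not NE [P3→X gives 7>1]
(A,R,X): not NE [P1→C gives 6>0; P3→Z gives 8>6]
(A,R,Y): not NE [P1→C gives 9>0; P3→Z gives 8>5]
(A,R,Z): not NE [P1→C gives 8>2; P2→Q gives 7>3]
(B,P,X): not NE [P1→D gives 5>0; P2→Q gives 5>4; P3→Z gives 8>1]
(B,P,Y): not NE [P1→C gives 8>0; P3→Z gives 8>1]
(B,P,Z): not NE [P1→C gives 8>3; P2→R gives 9>4]
(B,Q,X): NE
(B,Q,Y): not NE [P1→D gives 4>2; P2→R gives 1>0; P3→X gives 7>6]
(B,Q,Z): not NE [P1→A gives 8>2; P2→R gives 9>3; P3→X gives 7>0]
(B,R,X): not NE [P1→C gives 6>5; P2→Q gives 5>1; P3→Z gives 4>1]
(B,R,Y): not NE [P1→C gives 9>4; P3→Z gives 4>2]
(B,R,Z): not NE [P1→C gives 8>6]
(C,P,X): not NE [P1→D gives 5>0; P2→Q gives 2>1]
(C,P,Y): not NE [P2→Q gives 9>3; P3→Z gives 4>1]
(C,P,Z): not NE [P2→R gives 7>2]
(C,Q,X): not NE [P1→B gives 9>1; P3→Y gives 5>2]
(C,Q,Y): not NE [P1→D gives 4>1]
(C,Q,Z): not NE [P1→A gives 8>4; P2→R gives 7>4; P3→Y gives 5>2]
(C,R,X): not NE [P2→Q gives 2>0; P3→Y gives 4>1]
(C,R,Y): not NE [P2→Q gives 9>3]
(C,R,Z): not NE [P3→Y gives 4>3]
(D,P,X): not NE [P2→Q gives 7>5; P3→Z gives 7>3]
(D,P,Y): not NE [P1→C gives 8>1; P2→R gives 7>1; P3→Z gives 7>1]
(D,P,Z): not NE [P1→C gives 8>5]
(D,Q,X): not NE [P1→B gives 9>0; P3→Z gives 8>4]
(D,Q,Y): not NE [P2→R gives 7>5; P3→Z gives 8>1]
(D,Q,Z): not NE [P1→A gives 8>3; P2→P gives 8>5]
(D,R,X): not NE [P1→C gives 6>4; P2→Q gives 7>4; P3→Y gives 6>3]
(D,R,Y): not NE [P1→C gives 9>6]
(D,R,Z): not NE [P1→C gives 8>4; P2→P gives 8>1; P3→Y gives 6>3]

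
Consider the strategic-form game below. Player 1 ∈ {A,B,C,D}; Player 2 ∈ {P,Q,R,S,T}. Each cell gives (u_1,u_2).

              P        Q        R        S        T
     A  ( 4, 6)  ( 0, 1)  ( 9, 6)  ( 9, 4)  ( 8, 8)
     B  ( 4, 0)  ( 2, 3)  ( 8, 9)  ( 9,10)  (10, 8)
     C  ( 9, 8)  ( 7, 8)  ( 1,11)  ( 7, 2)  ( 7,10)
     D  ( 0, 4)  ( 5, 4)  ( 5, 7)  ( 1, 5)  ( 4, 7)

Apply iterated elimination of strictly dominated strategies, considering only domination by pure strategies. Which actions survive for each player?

Survivors P1:{A,B} P2:{R,S,T}

P2 drop P (T beats it: A:8>6 B:8>0 C:10>8 D:7>4)
P2 drop Q (R beats it: A:6>1 B:9>3 C:11>8 D:7>4)
P1 drop C (A beats it: R:9>1 S:9>7 T:8>7)
P1 drop D (A beats it: R:9>5 S:9>1 T:8>4)
P1→{A,B} P2→{R,S,T}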